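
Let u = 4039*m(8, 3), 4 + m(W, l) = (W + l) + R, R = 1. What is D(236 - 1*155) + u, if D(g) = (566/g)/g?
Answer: 211999598/6561 ≈ 32312.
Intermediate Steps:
D(g) = 566/g²
m(W, l) = -3 + W + l (m(W, l) = -4 + ((W + l) + 1) = -4 + (1 + W + l) = -3 + W + l)
u = 32312 (u = 4039*(-3 + 8 + 3) = 4039*8 = 32312)
D(236 - 1*155) + u = 566/(236 - 1*155)² + 32312 = 566/(236 - 155)² + 32312 = 566/81² + 32312 = 566*(1/6561) + 32312 = 566/6561 + 32312 = 211999598/6561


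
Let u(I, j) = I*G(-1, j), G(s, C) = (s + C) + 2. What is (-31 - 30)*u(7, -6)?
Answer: 2135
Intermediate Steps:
G(s, C) = 2 + C + s (G(s, C) = (C + s) + 2 = 2 + C + s)
u(I, j) = I*(1 + j) (u(I, j) = I*(2 + j - 1) = I*(1 + j))
(-31 - 30)*u(7, -6) = (-31 - 30)*(7*(1 - 6)) = -427*(-5) = -61*(-35) = 2135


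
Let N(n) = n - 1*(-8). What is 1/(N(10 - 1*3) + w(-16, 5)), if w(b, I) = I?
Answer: 1/20 ≈ 0.050000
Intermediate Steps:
N(n) = 8 + n (N(n) = n + 8 = 8 + n)
1/(N(10 - 1*3) + w(-16, 5)) = 1/((8 + (10 - 1*3)) + 5) = 1/((8 + (10 - 3)) + 5) = 1/((8 + 7) + 5) = 1/(15 + 5) = 1/20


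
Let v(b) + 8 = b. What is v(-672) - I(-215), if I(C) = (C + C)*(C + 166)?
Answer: -21750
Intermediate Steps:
I(C) = 2*C*(166 + C) (I(C) = (2*C)*(166 + C) = 2*C*(166 + C))
v(b) = -8 + b
v(-672) - I(-215) = (-8 - 672) - 2*(-215)*(166 - 215) = -680 - 2*(-215)*(-49) = -680 - 1*21070 = -680 - 21070 = -21750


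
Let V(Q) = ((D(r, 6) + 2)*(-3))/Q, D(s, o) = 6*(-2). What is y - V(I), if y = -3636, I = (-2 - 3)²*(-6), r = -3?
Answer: -18179/5 ≈ -3635.8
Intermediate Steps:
D(s, o) = -12
I = -150 (I = (-5)²*(-6) = 25*(-6) = -150)
V(Q) = 30/Q (V(Q) = ((-12 + 2)*(-3))/Q = (-10*(-3))/Q = 30/Q)
y - V(I) = -3636 - 30/(-150) = -3636 - 30*(-1)/150 = -3636 - 1*(-⅕) = -3636 + ⅕ = -18179/5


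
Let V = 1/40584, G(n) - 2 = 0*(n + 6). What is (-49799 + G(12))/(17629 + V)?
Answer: -2020961448/715455337 ≈ -2.8247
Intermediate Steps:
G(n) = 2 (G(n) = 2 + 0*(n + 6) = 2 + 0*(6 + n) = 2 + 0 = 2)
V = 1/40584 ≈ 2.4640e-5
(-49799 + G(12))/(17629 + V) = (-49799 + 2)/(17629 + 1/40584) = -49797/715455337/40584 = -49797*40584/715455337 = -2020961448/715455337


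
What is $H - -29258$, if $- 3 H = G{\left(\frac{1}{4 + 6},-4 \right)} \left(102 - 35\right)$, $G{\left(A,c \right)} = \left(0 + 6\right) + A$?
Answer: $\frac{873653}{30} \approx 29122.0$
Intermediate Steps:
$G{\left(A,c \right)} = 6 + A$
$H = - \frac{4087}{30}$ ($H = - \frac{\left(6 + \frac{1}{4 + 6}\right) \left(102 - 35\right)}{3} = - \frac{\left(6 + \frac{1}{10}\right) 67}{3} = - \frac{\frac{61}{10} \cdot 67}{3} = \left(- \frac{1}{3}\right) \frac{4087}{10} = - \frac{4087}{30} \approx -136.23$)
$H - -29258 = - \frac{4087}{30} - -29258 = - \frac{4087}{30} + 29258 = \frac{873653}{30}$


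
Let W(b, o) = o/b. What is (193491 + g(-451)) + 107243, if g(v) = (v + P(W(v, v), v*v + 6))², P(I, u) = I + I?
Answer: 502335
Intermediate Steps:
P(I, u) = 2*I
g(v) = (2 + v)² (g(v) = (v + 2*(v/v))² = (v + 2*1)² = (v + 2)² = (2 + v)²)
(193491 + g(-451)) + 107243 = (193491 + (2 - 451)²) + 107243 = (193491 + (-449)²) + 107243 = (193491 + 201601) + 107243 = 395092 + 107243 = 502335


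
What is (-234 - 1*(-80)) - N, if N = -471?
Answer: 317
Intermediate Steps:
(-234 - 1*(-80)) - N = (-234 - 1*(-80)) - 1*(-471) = (-234 + 80) + 471 = -154 + 471 = 317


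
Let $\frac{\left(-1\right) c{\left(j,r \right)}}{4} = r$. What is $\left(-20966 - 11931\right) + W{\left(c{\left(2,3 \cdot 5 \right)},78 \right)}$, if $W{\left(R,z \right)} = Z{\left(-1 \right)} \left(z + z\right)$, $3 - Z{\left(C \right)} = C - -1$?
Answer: $-32429$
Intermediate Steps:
$c{\left(j,r \right)} = - 4 r$
$Z{\left(C \right)} = 2 - C$ ($Z{\left(C \right)} = 3 - \left(C - -1\right) = 3 - \left(C + 1\right) = 3 - \left(1 + C\right) = 2 - C$)
$W{\left(R,z \right)} = 6 z$ ($W{\left(R,z \right)} = \left(2 - -1\right) \left(z + z\right) = \left(2 + 1\right) 2 z = 3 \cdot 2 z = 6 z$)
$\left(-20966 - 11931\right) + W{\left(c{\left(2,3 \cdot 5 \right)},78 \right)} = \left(-20966 - 11931\right) + 6 \cdot 78 = -32897 + 468 = -32429$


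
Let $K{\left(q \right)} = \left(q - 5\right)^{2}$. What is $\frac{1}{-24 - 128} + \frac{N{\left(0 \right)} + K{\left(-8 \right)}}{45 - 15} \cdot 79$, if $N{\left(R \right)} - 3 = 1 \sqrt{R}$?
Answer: $\frac{1032673}{2280} \approx 452.93$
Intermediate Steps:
$K{\left(q \right)} = \left(-5 + q\right)^{2}$
$N{\left(R \right)} = 3 + \sqrt{R}$ ($N{\left(R \right)} = 3 + 1 \sqrt{R} = 3 + \sqrt{R}$)
$\frac{1}{-24 - 128} + \frac{N{\left(0 \right)} + K{\left(-8 \right)}}{45 - 15} \cdot 79 = \frac{1}{-24 - 128} + \frac{\left(3 + \sqrt{0}\right) + \left(-5 - 8\right)^{2}}{45 - 15} \cdot 79 = \frac{1}{-152} + \frac{\left(3 + 0\right) + \left(-13\right)^{2}}{30} \cdot 79 = - \frac{1}{152} + \left(3 + 169\right) \frac{1}{30} \cdot 79 = - \frac{1}{152} + 172 \cdot \frac{1}{30} \cdot 79 = - \frac{1}{152} + \frac{86}{15} \cdot 79 = - \frac{1}{152} + \frac{6794}{15} = \frac{1032673}{2280}$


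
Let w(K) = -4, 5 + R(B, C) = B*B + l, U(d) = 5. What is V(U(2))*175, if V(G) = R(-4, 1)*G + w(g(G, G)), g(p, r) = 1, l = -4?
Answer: 5425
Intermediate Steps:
R(B, C) = -9 + B² (R(B, C) = -5 + (B*B - 4) = -5 + (B² - 4) = -5 + (-4 + B²) = -9 + B²)
V(G) = -4 + 7*G (V(G) = (-9 + (-4)²)*G - 4 = (-9 + 16)*G - 4 = 7*G - 4 = -4 + 7*G)
V(U(2))*175 = (-4 + 7*5)*175 = (-4 + 35)*175 = 31*175 = 5425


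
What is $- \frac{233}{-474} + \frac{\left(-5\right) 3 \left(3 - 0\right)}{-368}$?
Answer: $\frac{53537}{87216} \approx 0.61384$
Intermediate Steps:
$- \frac{233}{-474} + \frac{\left(-5\right) 3 \left(3 - 0\right)}{-368} = \left(-233\right) \left(- \frac{1}{474}\right) + - 15 \left(3 + 0\right) \left(- \frac{1}{368}\right) = \frac{233}{474} + \left(-15\right) 3 \left(- \frac{1}{368}\right) = \frac{233}{474} - - \frac{45}{368} = \frac{233}{474} + \frac{45}{368} = \frac{53537}{87216}$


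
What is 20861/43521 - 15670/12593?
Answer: -419271497/548059953 ≈ -0.76501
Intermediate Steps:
20861/43521 - 15670/12593 = -419271497/548059953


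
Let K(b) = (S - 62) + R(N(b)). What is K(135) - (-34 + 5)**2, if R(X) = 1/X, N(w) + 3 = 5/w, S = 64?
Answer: -67147/80 ≈ -839.34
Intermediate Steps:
N(w) = -3 + 5/w
K(b) = 2 + 1/(-3 + 5/b) (K(b) = (64 - 62) + 1/(-3 + 5/b) = 2 + 1/(-3 + 5/b))
K(135) - (-34 + 5)**2 = 5*(-2 + 135)/(-5 + 3*135) - (-34 + 5)**2 = 5*133/(-5 + 405) - 1*(-29)**2 = 5*133/400 - 1*841 = 5*(1/400)*133 - 841 = 133/80 - 841 = -67147/80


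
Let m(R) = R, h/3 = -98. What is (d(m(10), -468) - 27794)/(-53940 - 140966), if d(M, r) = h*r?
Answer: -54899/97453 ≈ -0.56334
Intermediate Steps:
h = -294 (h = 3*(-98) = -294)
d(M, r) = -294*r
(d(m(10), -468) - 27794)/(-53940 - 140966) = (-294*(-468) - 27794)/(-53940 - 140966) = (137592 - 27794)/(-194906) = 109798*(-1/194906) = -54899/97453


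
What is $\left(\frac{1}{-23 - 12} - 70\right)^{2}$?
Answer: $\frac{6007401}{1225} \approx 4904.0$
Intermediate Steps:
$\left(\frac{1}{-23 - 12} - 70\right)^{2} = \left(\frac{1}{-35} - 70\right)^{2} = \left(- \frac{1}{35} - 70\right)^{2} = \left(- \frac{2451}{35}\right)^{2} = \frac{6007401}{1225}$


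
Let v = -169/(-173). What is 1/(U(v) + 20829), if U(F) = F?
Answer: 173/3603586 ≈ 4.8008e-5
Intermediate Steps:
v = 169/173 (v = -169*(-1/173) = 169/173 ≈ 0.97688)
1/(U(v) + 20829) = 1/(169/173 + 20829) = 1/(3603586/173) = 173/3603586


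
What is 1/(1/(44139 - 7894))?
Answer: 36245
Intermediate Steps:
1/(1/(44139 - 7894)) = 1/(1/36245) = 36245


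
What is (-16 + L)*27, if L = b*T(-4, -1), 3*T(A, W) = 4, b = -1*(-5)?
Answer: -252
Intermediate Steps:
b = 5
T(A, W) = 4/3 (T(A, W) = (1/3)*4 = 4/3)
L = 20/3 (L = 5*(4/3) = 20/3 ≈ 6.6667)
(-16 + L)*27 = (-16 + 20/3)*27 = -28/3*27 = -252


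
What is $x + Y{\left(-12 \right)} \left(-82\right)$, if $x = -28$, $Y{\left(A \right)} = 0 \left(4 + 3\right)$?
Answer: $-28$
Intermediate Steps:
$Y{\left(A \right)} = 0$ ($Y{\left(A \right)} = 0 \cdot 7 = 0$)
$x + Y{\left(-12 \right)} \left(-82\right) = -28 + 0 \left(-82\right) = -28 + 0 = -28$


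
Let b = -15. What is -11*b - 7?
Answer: 158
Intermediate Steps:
-11*b - 7 = -11*(-15) - 7 = 165 - 7 = 158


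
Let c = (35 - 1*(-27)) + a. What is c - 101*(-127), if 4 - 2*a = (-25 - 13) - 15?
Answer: 25835/2 ≈ 12918.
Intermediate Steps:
a = 57/2 (a = 2 - ((-25 - 13) - 15)/2 = 2 - (-38 - 15)/2 = 2 - 1/2*(-53) = 2 + 53/2 = 57/2 ≈ 28.500)
c = 181/2 (c = (35 - 1*(-27)) + 57/2 = (35 + 27) + 57/2 = 62 + 57/2 = 181/2 ≈ 90.500)
c - 101*(-127) = 181/2 - 101*(-127) = 181/2 + 12827 = 25835/2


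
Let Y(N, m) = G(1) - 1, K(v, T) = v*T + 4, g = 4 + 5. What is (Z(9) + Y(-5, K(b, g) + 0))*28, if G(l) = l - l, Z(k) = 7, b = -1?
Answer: 168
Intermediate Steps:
g = 9
G(l) = 0
K(v, T) = 4 + T*v (K(v, T) = T*v + 4 = 4 + T*v)
Y(N, m) = -1 (Y(N, m) = 0 - 1 = -1)
(Z(9) + Y(-5, K(b, g) + 0))*28 = (7 - 1)*28 = 6*28 = 168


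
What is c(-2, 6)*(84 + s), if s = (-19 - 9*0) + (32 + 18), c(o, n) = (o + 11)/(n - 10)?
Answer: -1035/4 ≈ -258.75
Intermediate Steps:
c(o, n) = (11 + o)/(-10 + n)
s = 31 (s = (-19 - 1*0) + 50 = (-19 + 0) + 50 = -19 + 50 = 31)
c(-2, 6)*(84 + s) = ((11 - 2)/(-10 + 6))*(84 + 31) = (9/(-4))*115 = -1/4*9*115 = -9/4*115 = -1035/4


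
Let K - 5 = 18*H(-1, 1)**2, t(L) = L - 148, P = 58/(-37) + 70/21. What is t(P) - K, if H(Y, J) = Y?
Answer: -18785/111 ≈ -169.23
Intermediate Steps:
P = 196/111 (P = 58*(-1/37) + 70*(1/21) = -58/37 + 10/3 = 196/111 ≈ 1.7658)
t(L) = -148 + L
K = 23 (K = 5 + 18*(-1)**2 = 5 + 18*1 = 5 + 18 = 23)
t(P) - K = (-148 + 196/111) - 1*23 = -16232/111 - 23 = -18785/111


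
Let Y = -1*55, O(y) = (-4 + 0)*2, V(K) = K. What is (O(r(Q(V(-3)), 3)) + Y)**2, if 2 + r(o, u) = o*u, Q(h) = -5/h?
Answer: 3969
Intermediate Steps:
r(o, u) = -2 + o*u
O(y) = -8 (O(y) = -4*2 = -8)
Y = -55
(O(r(Q(V(-3)), 3)) + Y)**2 = (-8 - 55)**2 = (-63)**2 = 3969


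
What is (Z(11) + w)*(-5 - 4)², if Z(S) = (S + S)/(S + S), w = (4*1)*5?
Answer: 1701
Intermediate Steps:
w = 20 (w = 4*5 = 20)
Z(S) = 1 (Z(S) = (2*S)/((2*S)) = (2*S)*(1/(2*S)) = 1)
(Z(11) + w)*(-5 - 4)² = (1 + 20)*(-5 - 4)² = 21*(-9)² = 21*81 = 1701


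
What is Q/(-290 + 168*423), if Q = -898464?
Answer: -449232/35387 ≈ -12.695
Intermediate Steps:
Q/(-290 + 168*423) = -898464/(-290 + 168*423) = -898464/(-290 + 71064) = -898464/70774 = -898464*1/70774 = -449232/35387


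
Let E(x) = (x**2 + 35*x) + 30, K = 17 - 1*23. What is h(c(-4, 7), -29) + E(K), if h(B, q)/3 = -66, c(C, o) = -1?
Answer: -342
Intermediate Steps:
h(B, q) = -198 (h(B, q) = 3*(-66) = -198)
K = -6 (K = 17 - 23 = -6)
E(x) = 30 + x**2 + 35*x
h(c(-4, 7), -29) + E(K) = -198 + (30 + (-6)**2 + 35*(-6)) = -198 + (30 + 36 - 210) = -198 - 144 = -342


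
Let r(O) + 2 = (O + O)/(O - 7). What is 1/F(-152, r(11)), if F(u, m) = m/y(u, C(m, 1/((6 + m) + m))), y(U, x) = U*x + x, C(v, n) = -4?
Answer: 1208/7 ≈ 172.57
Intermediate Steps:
y(U, x) = x + U*x
r(O) = -2 + 2*O/(-7 + O) (r(O) = -2 + (O + O)/(O - 7) = -2 + (2*O)/(-7 + O) = -2 + 2*O/(-7 + O))
F(u, m) = m/(-4 - 4*u) (F(u, m) = m/((-4*(1 + u))) = m/(-4 - 4*u))
1/F(-152, r(11)) = 1/((14/(-7 + 11))/(4*(-1 - 1*(-152)))) = 1/((14/4)/(4*(-1 + 152))) = 1/((¼)*(14*(¼))/151) = 1/((¼)*(7/2)*(1/151)) = 1/(7/1208) = 1208/7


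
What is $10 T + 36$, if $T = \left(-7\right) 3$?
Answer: $-174$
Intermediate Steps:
$T = -21$
$10 T + 36 = 10 \left(-21\right) + 36 = -210 + 36 = -174$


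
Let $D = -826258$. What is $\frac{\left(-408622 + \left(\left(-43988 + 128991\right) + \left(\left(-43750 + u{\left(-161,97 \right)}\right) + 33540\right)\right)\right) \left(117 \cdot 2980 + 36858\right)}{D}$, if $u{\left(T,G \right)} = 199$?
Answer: $\frac{64310185170}{413129} \approx 1.5567 \cdot 10^{5}$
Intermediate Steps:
$\frac{\left(-408622 + \left(\left(-43988 + 128991\right) + \left(\left(-43750 + u{\left(-161,97 \right)}\right) + 33540\right)\right)\right) \left(117 \cdot 2980 + 36858\right)}{D} = \frac{\left(-408622 + \left(\left(-43988 + 128991\right) + \left(\left(-43750 + 199\right) + 33540\right)\right)\right) \left(117 \cdot 2980 + 36858\right)}{-826258} = \left(-408622 + \left(85003 + \left(-43551 + 33540\right)\right)\right) \left(348660 + 36858\right) \left(- \frac{1}{826258}\right) = \left(-408622 + \left(85003 - 10011\right)\right) 385518 \left(- \frac{1}{826258}\right) = \left(-408622 + 74992\right) 385518 \left(- \frac{1}{826258}\right) = \left(-333630\right) 385518 \left(- \frac{1}{826258}\right) = \left(-128620370340\right) \left(- \frac{1}{826258}\right) = \frac{64310185170}{413129}$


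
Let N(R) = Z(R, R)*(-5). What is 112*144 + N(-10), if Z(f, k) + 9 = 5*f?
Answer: 16423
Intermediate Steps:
Z(f, k) = -9 + 5*f
N(R) = 45 - 25*R (N(R) = (-9 + 5*R)*(-5) = 45 - 25*R)
112*144 + N(-10) = 112*144 + (45 - 25*(-10)) = 16128 + (45 + 250) = 16128 + 295 = 16423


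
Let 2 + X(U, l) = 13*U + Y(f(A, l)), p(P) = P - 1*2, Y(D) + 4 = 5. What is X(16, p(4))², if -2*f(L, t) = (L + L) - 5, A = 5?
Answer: 42849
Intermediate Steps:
f(L, t) = 5/2 - L (f(L, t) = -((L + L) - 5)/2 = -(2*L - 5)/2 = -(-5 + 2*L)/2 = 5/2 - L)
Y(D) = 1 (Y(D) = -4 + 5 = 1)
p(P) = -2 + P (p(P) = P - 2 = -2 + P)
X(U, l) = -1 + 13*U (X(U, l) = -2 + (13*U + 1) = -2 + (1 + 13*U) = -1 + 13*U)
X(16, p(4))² = (-1 + 13*16)² = (-1 + 208)² = 207² = 42849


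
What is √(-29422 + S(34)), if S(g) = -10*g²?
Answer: I*√40982 ≈ 202.44*I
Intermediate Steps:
√(-29422 + S(34)) = √(-29422 - 10*34²) = √(-29422 - 10*1156) = √(-29422 - 11560) = √(-40982) = I*√40982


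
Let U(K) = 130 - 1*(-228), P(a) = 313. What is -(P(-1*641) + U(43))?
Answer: -671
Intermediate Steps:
U(K) = 358 (U(K) = 130 + 228 = 358)
-(P(-1*641) + U(43)) = -(313 + 358) = -1*671 = -671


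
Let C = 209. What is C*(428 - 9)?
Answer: 87571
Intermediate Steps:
C*(428 - 9) = 209*(428 - 9) = 209*419 = 87571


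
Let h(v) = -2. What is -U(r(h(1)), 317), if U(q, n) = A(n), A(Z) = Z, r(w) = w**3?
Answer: -317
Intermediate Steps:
U(q, n) = n
-U(r(h(1)), 317) = -1*317 = -317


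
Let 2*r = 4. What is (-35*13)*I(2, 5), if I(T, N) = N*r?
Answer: -4550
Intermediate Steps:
r = 2 (r = (1/2)*4 = 2)
I(T, N) = 2*N (I(T, N) = N*2 = 2*N)
(-35*13)*I(2, 5) = (-35*13)*(2*5) = -455*10 = -4550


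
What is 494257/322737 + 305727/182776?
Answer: 189007732231/58988577912 ≈ 3.2041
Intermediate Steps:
494257/322737 + 305727/182776 = 189007732231/58988577912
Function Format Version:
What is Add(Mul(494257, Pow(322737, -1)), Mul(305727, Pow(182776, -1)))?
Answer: Rational(189007732231, 58988577912) ≈ 3.2041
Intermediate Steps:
Add(Mul(494257, Pow(322737, -1)), Mul(305727, Pow(182776, -1))) = Add(Mul(494257, Rational(1, 322737)), Mul(305727, Rational(1, 182776))) = Add(Rational(494257, 322737), Rational(305727, 182776)) = Rational(189007732231, 58988577912)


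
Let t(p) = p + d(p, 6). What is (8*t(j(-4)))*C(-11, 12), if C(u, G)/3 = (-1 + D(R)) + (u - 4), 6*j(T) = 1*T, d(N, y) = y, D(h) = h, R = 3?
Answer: -1664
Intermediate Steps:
j(T) = T/6 (j(T) = (1*T)/6 = T/6)
t(p) = 6 + p (t(p) = p + 6 = 6 + p)
C(u, G) = -6 + 3*u (C(u, G) = 3*((-1 + 3) + (u - 4)) = 3*(2 + (-4 + u)) = 3*(-2 + u) = -6 + 3*u)
(8*t(j(-4)))*C(-11, 12) = (8*(6 + (⅙)*(-4)))*(-6 + 3*(-11)) = (8*(6 - ⅔))*(-6 - 33) = (8*(16/3))*(-39) = (128/3)*(-39) = -1664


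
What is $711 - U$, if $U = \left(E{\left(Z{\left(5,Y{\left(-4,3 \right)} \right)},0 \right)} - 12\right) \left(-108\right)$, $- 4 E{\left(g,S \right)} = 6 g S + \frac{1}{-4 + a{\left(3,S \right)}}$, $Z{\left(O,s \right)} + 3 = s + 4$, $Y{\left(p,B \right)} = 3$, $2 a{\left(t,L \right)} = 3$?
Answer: $- \frac{2871}{5} \approx -574.2$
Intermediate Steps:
$a{\left(t,L \right)} = \frac{3}{2}$ ($a{\left(t,L \right)} = \frac{1}{2} \cdot 3 = \frac{3}{2}$)
$Z{\left(O,s \right)} = 1 + s$ ($Z{\left(O,s \right)} = -3 + \left(s + 4\right) = -3 + \left(4 + s\right) = 1 + s$)
$E{\left(g,S \right)} = \frac{1}{10} - \frac{3 S g}{2}$ ($E{\left(g,S \right)} = - \frac{6 g S + \frac{1}{-4 + \frac{3}{2}}}{4} = - \frac{6 S g + \frac{1}{- \frac{5}{2}}}{4} = - \frac{6 S g - \frac{2}{5}}{4} = - \frac{- \frac{2}{5} + 6 S g}{4} = \frac{1}{10} - \frac{3 S g}{2}$)
$U = \frac{6426}{5}$ ($U = \left(\left(\frac{1}{10} - 0 \left(1 + 3\right)\right) - 12\right) \left(-108\right) = \left(\left(\frac{1}{10} - 0 \cdot 4\right) - 12\right) \left(-108\right) = \left(\left(\frac{1}{10} + 0\right) - 12\right) \left(-108\right) = \left(\frac{1}{10} - 12\right) \left(-108\right) = \left(- \frac{119}{10}\right) \left(-108\right) = \frac{6426}{5} \approx 1285.2$)
$711 - U = 711 - \frac{6426}{5} = - \frac{2871}{5}$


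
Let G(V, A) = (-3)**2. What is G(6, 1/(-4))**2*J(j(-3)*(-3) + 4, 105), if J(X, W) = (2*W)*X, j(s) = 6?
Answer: -238140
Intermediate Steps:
G(V, A) = 9
J(X, W) = 2*W*X
G(6, 1/(-4))**2*J(j(-3)*(-3) + 4, 105) = 9**2*(2*105*(6*(-3) + 4)) = 81*(2*105*(-18 + 4)) = 81*(2*105*(-14)) = 81*(-2940) = -238140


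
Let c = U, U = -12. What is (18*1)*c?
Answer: -216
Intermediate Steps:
c = -12
(18*1)*c = (18*1)*(-12) = 18*(-12) = -216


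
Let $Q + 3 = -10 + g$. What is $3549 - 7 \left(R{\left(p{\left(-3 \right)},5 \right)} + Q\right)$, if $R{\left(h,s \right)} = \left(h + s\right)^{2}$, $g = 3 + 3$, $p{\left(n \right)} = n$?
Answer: $3570$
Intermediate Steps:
$g = 6$
$Q = -7$ ($Q = -3 + \left(-10 + 6\right) = -3 - 4 = -7$)
$3549 - 7 \left(R{\left(p{\left(-3 \right)},5 \right)} + Q\right) = 3549 - 7 \left(\left(-3 + 5\right)^{2} - 7\right) = 3549 - 7 \left(2^{2} - 7\right) = 3549 - 7 \left(4 - 7\right) = 3549 - -21 = 3549 + 21 = 3570$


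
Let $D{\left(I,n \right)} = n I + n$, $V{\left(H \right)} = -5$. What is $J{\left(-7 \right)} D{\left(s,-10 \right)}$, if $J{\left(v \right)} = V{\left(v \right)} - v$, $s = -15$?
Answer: $280$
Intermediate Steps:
$D{\left(I,n \right)} = n + I n$ ($D{\left(I,n \right)} = I n + n = n + I n$)
$J{\left(v \right)} = -5 - v$
$J{\left(-7 \right)} D{\left(s,-10 \right)} = \left(-5 - -7\right) \left(- 10 \left(1 - 15\right)\right) = \left(-5 + 7\right) \left(\left(-10\right) \left(-14\right)\right) = 2 \cdot 140 = 280$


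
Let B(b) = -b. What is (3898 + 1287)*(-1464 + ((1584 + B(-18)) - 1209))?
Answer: -5553135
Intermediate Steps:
(3898 + 1287)*(-1464 + ((1584 + B(-18)) - 1209)) = (3898 + 1287)*(-1464 + ((1584 - 1*(-18)) - 1209)) = 5185*(-1464 + ((1584 + 18) - 1209)) = 5185*(-1464 + (1602 - 1209)) = 5185*(-1464 + 393) = 5185*(-1071) = -5553135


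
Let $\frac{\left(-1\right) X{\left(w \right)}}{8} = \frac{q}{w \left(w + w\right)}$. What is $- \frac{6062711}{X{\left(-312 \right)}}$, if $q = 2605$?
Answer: $\frac{147542134896}{2605} \approx 5.6638 \cdot 10^{7}$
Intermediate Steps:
$X{\left(w \right)} = - \frac{10420}{w^{2}}$ ($X{\left(w \right)} = - 8 \frac{2605}{w \left(w + w\right)} = - 8 \frac{2605}{w 2 w} = - 8 \frac{2605}{2 w^{2}} = - \frac{10420}{w^{2}}$)
$- \frac{6062711}{X{\left(-312 \right)}} = - \frac{6062711}{\left(-10420\right) \frac{1}{97344}} = - \frac{6062711}{- \frac{2605}{24336}} = \left(-6062711\right) \left(- \frac{24336}{2605}\right) = \frac{147542134896}{2605}$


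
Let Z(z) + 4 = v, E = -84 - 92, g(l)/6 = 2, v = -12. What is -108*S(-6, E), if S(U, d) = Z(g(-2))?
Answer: 1728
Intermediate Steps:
g(l) = 12 (g(l) = 6*2 = 12)
E = -176
Z(z) = -16 (Z(z) = -4 - 12 = -16)
S(U, d) = -16
-108*S(-6, E) = -108*(-16) = 1728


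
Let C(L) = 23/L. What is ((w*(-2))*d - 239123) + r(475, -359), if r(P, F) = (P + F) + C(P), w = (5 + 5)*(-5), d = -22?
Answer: -114573302/475 ≈ -2.4121e+5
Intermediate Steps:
w = -50 (w = 10*(-5) = -50)
r(P, F) = F + P + 23/P (r(P, F) = (P + F) + 23/P = (F + P) + 23/P = F + P + 23/P)
((w*(-2))*d - 239123) + r(475, -359) = (-50*(-2)*(-22) - 239123) + (-359 + 475 + 23/475) = (100*(-22) - 239123) + (-359 + 475 + 23*(1/475)) = (-2200 - 239123) + (-359 + 475 + 23/475) = -241323 + 55123/475 = -114573302/475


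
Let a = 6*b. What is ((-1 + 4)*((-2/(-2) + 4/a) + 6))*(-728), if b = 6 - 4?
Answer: -16016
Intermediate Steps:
b = 2
a = 12 (a = 6*2 = 12)
((-1 + 4)*((-2/(-2) + 4/a) + 6))*(-728) = ((-1 + 4)*((-2/(-2) + 4/12) + 6))*(-728) = (3*((-2*(-½) + 4*(1/12)) + 6))*(-728) = (3*((1 + ⅓) + 6))*(-728) = (3*(4/3 + 6))*(-728) = (3*(22/3))*(-728) = 22*(-728) = -16016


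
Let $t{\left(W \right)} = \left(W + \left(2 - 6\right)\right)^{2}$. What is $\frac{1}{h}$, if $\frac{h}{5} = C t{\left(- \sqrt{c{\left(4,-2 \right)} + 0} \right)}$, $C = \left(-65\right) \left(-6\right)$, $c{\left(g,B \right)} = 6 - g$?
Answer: $\frac{3}{63700} - \frac{\sqrt{2}}{47775} \approx 1.7494 \cdot 10^{-5}$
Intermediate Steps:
$t{\left(W \right)} = \left(-4 + W\right)^{2}$ ($t{\left(W \right)} = \left(W + \left(2 - 6\right)\right)^{2} = \left(W - 4\right)^{2} = \left(-4 + W\right)^{2}$)
$C = 390$
$h = 1950 \left(-4 - \sqrt{2}\right)^{2}$ ($h = 5 \cdot 390 \left(-4 - \sqrt{\left(6 - 4\right) + 0}\right)^{2} = 5 \cdot 390 \left(-4 - \sqrt{2 + 0}\right)^{2} = 5 \cdot 390 \left(-4 - \sqrt{2}\right)^{2} = 1950 \left(-4 - \sqrt{2}\right)^{2} \approx 57162.0$)
$\frac{1}{h} = \frac{1}{35100 + 15600 \sqrt{2}}$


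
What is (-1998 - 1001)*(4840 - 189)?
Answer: -13948349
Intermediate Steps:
(-1998 - 1001)*(4840 - 189) = -2999*4651 = -13948349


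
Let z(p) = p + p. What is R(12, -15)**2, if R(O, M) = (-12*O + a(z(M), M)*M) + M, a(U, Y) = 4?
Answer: 47961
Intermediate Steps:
z(p) = 2*p
R(O, M) = -12*O + 5*M (R(O, M) = (-12*O + 4*M) + M = -12*O + 5*M)
R(12, -15)**2 = (-12*12 + 5*(-15))**2 = (-144 - 75)**2 = (-219)**2 = 47961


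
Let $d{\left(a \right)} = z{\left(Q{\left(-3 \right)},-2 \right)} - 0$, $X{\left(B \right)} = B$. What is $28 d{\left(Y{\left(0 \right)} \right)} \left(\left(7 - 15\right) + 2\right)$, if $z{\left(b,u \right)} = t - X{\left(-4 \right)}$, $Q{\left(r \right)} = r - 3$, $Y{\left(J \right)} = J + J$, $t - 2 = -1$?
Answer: $-840$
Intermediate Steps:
$t = 1$ ($t = 2 - 1 = 1$)
$Y{\left(J \right)} = 2 J$
$Q{\left(r \right)} = -3 + r$
$z{\left(b,u \right)} = 5$ ($z{\left(b,u \right)} = 1 - -4 = 1 + 4 = 5$)
$d{\left(a \right)} = 5$ ($d{\left(a \right)} = 5 - 0 = 5 + 0 = 5$)
$28 d{\left(Y{\left(0 \right)} \right)} \left(\left(7 - 15\right) + 2\right) = 28 \cdot 5 \left(\left(7 - 15\right) + 2\right) = 140 \left(-8 + 2\right) = 140 \left(-6\right) = -840$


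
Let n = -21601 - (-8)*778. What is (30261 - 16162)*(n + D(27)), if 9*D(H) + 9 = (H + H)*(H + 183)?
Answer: -199049682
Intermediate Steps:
D(H) = -1 + 2*H*(183 + H)/9 (D(H) = -1 + ((H + H)*(H + 183))/9 = -1 + ((2*H)*(183 + H))/9 = -1 + (2*H*(183 + H))/9 = -1 + 2*H*(183 + H)/9)
n = -15377 (n = -21601 - 1*(-6224) = -21601 + 6224 = -15377)
(30261 - 16162)*(n + D(27)) = (30261 - 16162)*(-15377 + (-1 + (2/9)*27**2 + (122/3)*27)) = 14099*(-15377 + (-1 + (2/9)*729 + 1098)) = 14099*(-15377 + (-1 + 162 + 1098)) = 14099*(-15377 + 1259) = 14099*(-14118) = -199049682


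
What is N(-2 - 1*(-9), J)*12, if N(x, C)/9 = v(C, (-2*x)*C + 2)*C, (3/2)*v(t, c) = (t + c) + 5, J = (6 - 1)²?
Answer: -572400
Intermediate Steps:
J = 25 (J = 5² = 25)
v(t, c) = 10/3 + 2*c/3 + 2*t/3 (v(t, c) = 2*((t + c) + 5)/3 = 2*((c + t) + 5)/3 = 2*(5 + c + t)/3 = 10/3 + 2*c/3 + 2*t/3)
N(x, C) = 9*C*(14/3 + 2*C/3 - 4*C*x/3) (N(x, C) = 9*((10/3 + 2*((-2*x)*C + 2)/3 + 2*C/3)*C) = 9*((10/3 + 2*(-2*C*x + 2)/3 + 2*C/3)*C) = 9*((10/3 + 2*(2 - 2*C*x)/3 + 2*C/3)*C) = 9*((10/3 + (4/3 - 4*C*x/3) + 2*C/3)*C) = 9*((14/3 + 2*C/3 - 4*C*x/3)*C) = 9*(C*(14/3 + 2*C/3 - 4*C*x/3)) = 9*C*(14/3 + 2*C/3 - 4*C*x/3))
N(-2 - 1*(-9), J)*12 = (6*25*(7 + 25 - 2*25*(-2 - 1*(-9))))*12 = (6*25*(7 + 25 - 2*25*(-2 + 9)))*12 = (6*25*(7 + 25 - 2*25*7))*12 = (6*25*(7 + 25 - 350))*12 = (6*25*(-318))*12 = -47700*12 = -572400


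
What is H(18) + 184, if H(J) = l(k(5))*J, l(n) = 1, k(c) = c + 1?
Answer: 202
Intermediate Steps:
k(c) = 1 + c
H(J) = J (H(J) = 1*J = J)
H(18) + 184 = 18 + 184 = 202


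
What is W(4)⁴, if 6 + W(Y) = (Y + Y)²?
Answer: 11316496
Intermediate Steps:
W(Y) = -6 + 4*Y² (W(Y) = -6 + (Y + Y)² = -6 + (2*Y)² = -6 + 4*Y²)
W(4)⁴ = (-6 + 4*4²)⁴ = (-6 + 4*16)⁴ = (-6 + 64)⁴ = 58⁴ = 11316496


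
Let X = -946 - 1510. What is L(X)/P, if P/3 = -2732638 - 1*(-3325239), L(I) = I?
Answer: -2456/1777803 ≈ -0.0013815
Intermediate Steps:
X = -2456
P = 1777803 (P = 3*(-2732638 - 1*(-3325239)) = 3*(-2732638 + 3325239) = 3*592601 = 1777803)
L(X)/P = -2456/1777803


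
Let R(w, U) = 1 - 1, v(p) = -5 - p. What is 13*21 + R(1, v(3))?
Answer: 273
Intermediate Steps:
R(w, U) = 0
13*21 + R(1, v(3)) = 13*21 + 0 = 273 + 0 = 273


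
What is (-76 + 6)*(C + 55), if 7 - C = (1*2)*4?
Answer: -3780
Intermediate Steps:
C = -1 (C = 7 - 1*2*4 = 7 - 2*4 = 7 - 1*8 = 7 - 8 = -1)
(-76 + 6)*(C + 55) = (-76 + 6)*(-1 + 55) = -70*54 = -3780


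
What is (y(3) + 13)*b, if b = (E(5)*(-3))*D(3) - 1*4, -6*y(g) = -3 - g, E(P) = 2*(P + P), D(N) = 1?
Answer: -896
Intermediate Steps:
E(P) = 4*P (E(P) = 2*(2*P) = 4*P)
y(g) = ½ + g/6 (y(g) = -(-3 - g)/6 = ½ + g/6)
b = -64 (b = ((4*5)*(-3))*1 - 1*4 = (20*(-3))*1 - 4 = -60*1 - 4 = -60 - 4 = -64)
(y(3) + 13)*b = ((½ + (⅙)*3) + 13)*(-64) = ((½ + ½) + 13)*(-64) = (1 + 13)*(-64) = 14*(-64) = -896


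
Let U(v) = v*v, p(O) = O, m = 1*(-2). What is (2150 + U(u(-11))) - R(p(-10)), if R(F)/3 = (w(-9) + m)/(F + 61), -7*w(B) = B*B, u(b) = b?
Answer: 270344/119 ≈ 2271.8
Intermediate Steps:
m = -2
w(B) = -B**2/7 (w(B) = -B*B/7 = -B**2/7)
R(F) = -285/(7*(61 + F)) (R(F) = 3*((-1/7*(-9)**2 - 2)/(F + 61)) = 3*((-1/7*81 - 2)/(61 + F)) = 3*((-81/7 - 2)/(61 + F)) = 3*(-95/(7*(61 + F))) = -285/(7*(61 + F)))
U(v) = v**2
(2150 + U(u(-11))) - R(p(-10)) = (2150 + (-11)**2) - (-285)/(427 + 7*(-10)) = (2150 + 121) - (-285)/(427 - 70) = 2271 - (-285)/357 = 2271 - 1*(-95/119) = 2271 + 95/119 = 270344/119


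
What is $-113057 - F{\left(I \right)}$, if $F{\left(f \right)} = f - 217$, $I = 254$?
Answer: $-113094$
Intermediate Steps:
$F{\left(f \right)} = -217 + f$ ($F{\left(f \right)} = f - 217 = -217 + f$)
$-113057 - F{\left(I \right)} = -113057 - \left(-217 + 254\right) = -113057 - 37 = -113094$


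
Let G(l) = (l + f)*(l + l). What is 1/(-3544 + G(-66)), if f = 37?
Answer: 1/284 ≈ 0.0035211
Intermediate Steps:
G(l) = 2*l*(37 + l) (G(l) = (l + 37)*(l + l) = (37 + l)*(2*l) = 2*l*(37 + l))
1/(-3544 + G(-66)) = 1/(-3544 + 2*(-66)*(37 - 66)) = 1/(-3544 + 2*(-66)*(-29)) = 1/(-3544 + 3828) = 1/284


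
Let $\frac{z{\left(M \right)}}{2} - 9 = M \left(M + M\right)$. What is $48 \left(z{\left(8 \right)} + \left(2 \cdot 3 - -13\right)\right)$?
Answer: $14064$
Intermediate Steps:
$z{\left(M \right)} = 18 + 4 M^{2}$ ($z{\left(M \right)} = 18 + 2 M \left(M + M\right) = 18 + 2 M 2 M = 18 + 2 \cdot 2 M^{2} = 18 + 4 M^{2}$)
$48 \left(z{\left(8 \right)} + \left(2 \cdot 3 - -13\right)\right) = 48 \left(\left(18 + 4 \cdot 8^{2}\right) + \left(2 \cdot 3 - -13\right)\right) = 48 \left(\left(18 + 4 \cdot 64\right) + \left(6 + 13\right)\right) = 48 \left(\left(18 + 256\right) + 19\right) = 48 \left(274 + 19\right) = 48 \cdot 293 = 14064$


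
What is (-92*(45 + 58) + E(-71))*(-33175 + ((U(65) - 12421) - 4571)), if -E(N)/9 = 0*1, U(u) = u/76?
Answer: 9032113363/19 ≈ 4.7537e+8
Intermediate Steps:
U(u) = u/76 (U(u) = u*(1/76) = u/76)
E(N) = 0 (E(N) = -0 = -9*0 = 0)
(-92*(45 + 58) + E(-71))*(-33175 + ((U(65) - 12421) - 4571)) = (-92*(45 + 58) + 0)*(-33175 + (((1/76)*65 - 12421) - 4571)) = (-92*103 + 0)*(-33175 + ((65/76 - 12421) - 4571)) = (-9476 + 0)*(-33175 + (-943931/76 - 4571)) = -9476*(-33175 - 1291327/76) = -9476*(-3812627/76) = 9032113363/19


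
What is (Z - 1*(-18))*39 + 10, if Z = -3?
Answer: 595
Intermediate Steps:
(Z - 1*(-18))*39 + 10 = (-3 - 1*(-18))*39 + 10 = (-3 + 18)*39 + 10 = 15*39 + 10 = 585 + 10 = 595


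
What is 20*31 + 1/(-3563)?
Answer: 2209059/3563 ≈ 620.00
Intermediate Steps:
20*31 + 1/(-3563) = 620 - 1/3563 = 2209059/3563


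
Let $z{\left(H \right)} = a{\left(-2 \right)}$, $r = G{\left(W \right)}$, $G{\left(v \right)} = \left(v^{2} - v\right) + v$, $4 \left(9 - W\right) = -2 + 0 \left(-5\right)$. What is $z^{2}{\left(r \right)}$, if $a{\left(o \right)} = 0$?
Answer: $0$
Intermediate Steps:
$W = \frac{19}{2}$ ($W = 9 - \frac{-2 + 0 \left(-5\right)}{4} = 9 - \frac{-2 + 0}{4} = 9 - - \frac{1}{2} = 9 + \frac{1}{2} = \frac{19}{2} \approx 9.5$)
$G{\left(v \right)} = v^{2}$
$r = \frac{361}{4}$ ($r = \left(\frac{19}{2}\right)^{2} = \frac{361}{4} \approx 90.25$)
$z{\left(H \right)} = 0$
$z^{2}{\left(r \right)} = 0^{2} = 0$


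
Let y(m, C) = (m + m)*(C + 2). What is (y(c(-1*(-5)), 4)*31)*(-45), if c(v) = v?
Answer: -83700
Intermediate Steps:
y(m, C) = 2*m*(2 + C) (y(m, C) = (2*m)*(2 + C) = 2*m*(2 + C))
(y(c(-1*(-5)), 4)*31)*(-45) = ((2*(-1*(-5))*(2 + 4))*31)*(-45) = ((2*5*6)*31)*(-45) = (60*31)*(-45) = 1860*(-45) = -83700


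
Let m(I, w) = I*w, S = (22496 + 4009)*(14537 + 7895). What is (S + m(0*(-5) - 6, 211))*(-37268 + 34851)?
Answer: -1437048846798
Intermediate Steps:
S = 594560160 (S = 26505*22432 = 594560160)
(S + m(0*(-5) - 6, 211))*(-37268 + 34851) = (594560160 + (0*(-5) - 6)*211)*(-37268 + 34851) = (594560160 + (0 - 6)*211)*(-2417) = (594560160 - 6*211)*(-2417) = (594560160 - 1266)*(-2417) = 594558894*(-2417) = -1437048846798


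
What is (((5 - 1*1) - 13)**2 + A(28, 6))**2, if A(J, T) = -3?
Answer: 6084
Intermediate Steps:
(((5 - 1*1) - 13)**2 + A(28, 6))**2 = (((5 - 1*1) - 13)**2 - 3)**2 = (((5 - 1) - 13)**2 - 3)**2 = ((4 - 13)**2 - 3)**2 = ((-9)**2 - 3)**2 = (81 - 3)**2 = 78**2 = 6084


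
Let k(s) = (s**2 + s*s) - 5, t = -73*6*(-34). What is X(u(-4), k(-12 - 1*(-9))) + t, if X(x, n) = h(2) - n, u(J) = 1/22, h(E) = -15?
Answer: 14864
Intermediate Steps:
u(J) = 1/22
t = 14892 (t = -438*(-34) = 14892)
k(s) = -5 + 2*s**2 (k(s) = (s**2 + s**2) - 5 = 2*s**2 - 5 = -5 + 2*s**2)
X(x, n) = -15 - n
X(u(-4), k(-12 - 1*(-9))) + t = (-15 - (-5 + 2*(-12 - 1*(-9))**2)) + 14892 = (-15 - (-5 + 2*(-12 + 9)**2)) + 14892 = (-15 - (-5 + 2*(-3)**2)) + 14892 = (-15 - (-5 + 2*9)) + 14892 = (-15 - (-5 + 18)) + 14892 = (-15 - 1*13) + 14892 = (-15 - 13) + 14892 = -28 + 14892 = 14864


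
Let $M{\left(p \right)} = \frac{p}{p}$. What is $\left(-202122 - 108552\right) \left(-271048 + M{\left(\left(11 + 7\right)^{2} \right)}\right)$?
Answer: $84207255678$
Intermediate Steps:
$M{\left(p \right)} = 1$
$\left(-202122 - 108552\right) \left(-271048 + M{\left(\left(11 + 7\right)^{2} \right)}\right) = \left(-202122 - 108552\right) \left(-271048 + 1\right) = \left(-310674\right) \left(-271047\right) = 84207255678$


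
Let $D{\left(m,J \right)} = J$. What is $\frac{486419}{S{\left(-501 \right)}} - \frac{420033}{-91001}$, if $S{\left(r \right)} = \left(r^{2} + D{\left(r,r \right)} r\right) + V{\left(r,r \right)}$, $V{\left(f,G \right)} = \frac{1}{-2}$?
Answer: $\frac{30014330761}{5374428059} \approx 5.5847$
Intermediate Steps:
$V{\left(f,G \right)} = - \frac{1}{2}$
$S{\left(r \right)} = - \frac{1}{2} + 2 r^{2}$ ($S{\left(r \right)} = \left(r^{2} + r r\right) - \frac{1}{2} = \left(r^{2} + r^{2}\right) - \frac{1}{2} = 2 r^{2} - \frac{1}{2} = - \frac{1}{2} + 2 r^{2}$)
$\frac{486419}{S{\left(-501 \right)}} - \frac{420033}{-91001} = \frac{486419}{- \frac{1}{2} + 2 \left(-501\right)^{2}} - \frac{420033}{-91001} = \frac{486419}{- \frac{1}{2} + 2 \cdot 251001} - - \frac{420033}{91001} = \frac{486419}{- \frac{1}{2} + 502002} + \frac{420033}{91001} = \frac{486419}{\frac{1004003}{2}} + \frac{420033}{91001} = 486419 \cdot \frac{2}{1004003} + \frac{420033}{91001} = \frac{972838}{1004003} + \frac{420033}{91001} = \frac{30014330761}{5374428059}$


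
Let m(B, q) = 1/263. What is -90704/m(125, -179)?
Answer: -23855152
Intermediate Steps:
m(B, q) = 1/263
-90704/m(125, -179) = -90704/1/263 = -90704*263 = -23855152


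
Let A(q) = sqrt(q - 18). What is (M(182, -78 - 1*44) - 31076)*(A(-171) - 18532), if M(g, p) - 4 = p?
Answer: 578087208 - 93582*I*sqrt(21) ≈ 5.7809e+8 - 4.2885e+5*I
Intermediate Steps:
A(q) = sqrt(-18 + q)
M(g, p) = 4 + p
(M(182, -78 - 1*44) - 31076)*(A(-171) - 18532) = ((4 + (-78 - 1*44)) - 31076)*(sqrt(-18 - 171) - 18532) = ((4 + (-78 - 44)) - 31076)*(sqrt(-189) - 18532) = ((4 - 122) - 31076)*(3*I*sqrt(21) - 18532) = (-118 - 31076)*(-18532 + 3*I*sqrt(21)) = -31194*(-18532 + 3*I*sqrt(21)) = 578087208 - 93582*I*sqrt(21)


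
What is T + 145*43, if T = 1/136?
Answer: 847961/136 ≈ 6235.0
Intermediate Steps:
T = 1/136 ≈ 0.0073529
T + 145*43 = 1/136 + 145*43 = 1/136 + 6235 = 847961/136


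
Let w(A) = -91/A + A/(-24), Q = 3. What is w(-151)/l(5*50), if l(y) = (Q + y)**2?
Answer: 24985/231968616 ≈ 0.00010771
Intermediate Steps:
w(A) = -91/A - A/24 (w(A) = -91/A + A*(-1/24) = -91/A - A/24)
l(y) = (3 + y)**2
w(-151)/l(5*50) = (-91/(-151) - 1/24*(-151))/((3 + 5*50)**2) = (-91*(-1/151) + 151/24)/((3 + 250)**2) = (91/151 + 151/24)/(253**2) = (24985/3624)/64009 = (24985/3624)*(1/64009) = 24985/231968616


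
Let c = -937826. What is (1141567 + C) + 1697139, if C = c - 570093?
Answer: 1330787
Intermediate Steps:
C = -1507919 (C = -937826 - 570093 = -1507919)
(1141567 + C) + 1697139 = (1141567 - 1507919) + 1697139 = -366352 + 1697139 = 1330787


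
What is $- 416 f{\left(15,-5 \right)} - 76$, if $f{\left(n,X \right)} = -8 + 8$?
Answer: $-76$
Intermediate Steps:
$f{\left(n,X \right)} = 0$
$- 416 f{\left(15,-5 \right)} - 76 = \left(-416\right) 0 - 76 = 0 - 76 = -76$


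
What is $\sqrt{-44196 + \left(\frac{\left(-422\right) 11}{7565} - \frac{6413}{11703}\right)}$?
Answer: $\frac{7 i \sqrt{7069856095622723505}}{88533195} \approx 210.23 i$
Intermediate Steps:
$\sqrt{-44196 + \left(\frac{\left(-422\right) 11}{7565} - \frac{6413}{11703}\right)} = \sqrt{-44196 - \frac{102839671}{88533195}} = \sqrt{- \frac{3912915925891}{88533195}} = \frac{7 i \sqrt{7069856095622723505}}{88533195}$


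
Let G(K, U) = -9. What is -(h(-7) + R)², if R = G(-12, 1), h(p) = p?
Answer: -256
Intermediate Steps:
R = -9
-(h(-7) + R)² = -(-7 - 9)² = -1*(-16)² = -1*256 = -256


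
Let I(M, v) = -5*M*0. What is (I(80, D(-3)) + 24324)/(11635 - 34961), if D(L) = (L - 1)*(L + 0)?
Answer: -12162/11663 ≈ -1.0428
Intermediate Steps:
D(L) = L*(-1 + L) (D(L) = (-1 + L)*L = L*(-1 + L))
I(M, v) = 0
(I(80, D(-3)) + 24324)/(11635 - 34961) = (0 + 24324)/(11635 - 34961) = 24324/(-23326) = 24324*(-1/23326) = -12162/11663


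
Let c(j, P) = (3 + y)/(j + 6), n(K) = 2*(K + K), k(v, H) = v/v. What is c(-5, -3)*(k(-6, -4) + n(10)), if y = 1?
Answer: 164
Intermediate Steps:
k(v, H) = 1
n(K) = 4*K (n(K) = 2*(2*K) = 4*K)
c(j, P) = 4/(6 + j) (c(j, P) = (3 + 1)/(j + 6) = 4/(6 + j))
c(-5, -3)*(k(-6, -4) + n(10)) = (4/(6 - 5))*(1 + 4*10) = (4/1)*(1 + 40) = (4*1)*41 = 4*41 = 164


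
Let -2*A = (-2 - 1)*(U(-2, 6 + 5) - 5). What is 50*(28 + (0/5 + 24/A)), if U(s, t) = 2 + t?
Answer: 1500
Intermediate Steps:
A = 12 (A = -(-2 - 1)*((2 + (6 + 5)) - 5)/2 = -(-3)*((2 + 11) - 5)/2 = -(-3)*(13 - 5)/2 = -(-3)*8/2 = -½*(-24) = 12)
50*(28 + (0/5 + 24/A)) = 50*(28 + (0/5 + 24/12)) = 50*(28 + (0*(⅕) + 24*(1/12))) = 50*(28 + (0 + 2)) = 50*(28 + 2) = 50*30 = 1500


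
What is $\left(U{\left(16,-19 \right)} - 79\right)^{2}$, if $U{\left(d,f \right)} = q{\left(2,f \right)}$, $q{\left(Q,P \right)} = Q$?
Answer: $5929$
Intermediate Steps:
$U{\left(d,f \right)} = 2$
$\left(U{\left(16,-19 \right)} - 79\right)^{2} = \left(2 - 79\right)^{2} = \left(-77\right)^{2} = 5929$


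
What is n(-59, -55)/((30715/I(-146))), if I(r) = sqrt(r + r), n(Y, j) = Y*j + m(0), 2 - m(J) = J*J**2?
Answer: 6494*I*sqrt(73)/30715 ≈ 1.8064*I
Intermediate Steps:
m(J) = 2 - J**3 (m(J) = 2 - J*J**2 = 2 - J**3)
n(Y, j) = 2 + Y*j (n(Y, j) = Y*j + (2 - 1*0**3) = Y*j + (2 - 1*0) = Y*j + (2 + 0) = Y*j + 2 = 2 + Y*j)
I(r) = sqrt(2)*sqrt(r) (I(r) = sqrt(2*r) = sqrt(2)*sqrt(r))
n(-59, -55)/((30715/I(-146))) = (2 - 59*(-55))/((30715/((sqrt(2)*sqrt(-146))))) = (2 + 3245)/((30715/((sqrt(2)*(I*sqrt(146)))))) = 3247/((30715/((2*I*sqrt(73))))) = 3247/((30715*(-I*sqrt(73)/146))) = 3247/((-30715*I*sqrt(73)/146)) = 3247*(2*I*sqrt(73)/30715) = 6494*I*sqrt(73)/30715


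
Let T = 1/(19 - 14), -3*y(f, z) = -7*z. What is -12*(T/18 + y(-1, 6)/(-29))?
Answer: 2462/435 ≈ 5.6598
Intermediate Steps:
y(f, z) = 7*z/3 (y(f, z) = -(-7)*z/3 = 7*z/3)
T = ⅕ (T = 1/5 = ⅕ ≈ 0.20000)
-12*(T/18 + y(-1, 6)/(-29)) = -12*((⅕)/18 + ((7/3)*6)/(-29)) = -12*((⅕)*(1/18) + 14*(-1/29)) = -12*(1/90 - 14/29) = -12*(-1231/2610) = 2462/435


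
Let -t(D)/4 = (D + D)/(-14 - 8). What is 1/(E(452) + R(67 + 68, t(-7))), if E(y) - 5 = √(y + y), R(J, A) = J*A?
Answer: -40975/13766241 - 242*√226/13766241 ≈ -0.0032408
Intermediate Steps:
t(D) = 4*D/11 (t(D) = -4*(D + D)/(-14 - 8) = -4*2*D/(-22) = -4*2*D*(-1)/22 = -(-4)*D/11 = 4*D/11)
R(J, A) = A*J
E(y) = 5 + √2*√y (E(y) = 5 + √(y + y) = 5 + √(2*y) = 5 + √2*√y)
1/(E(452) + R(67 + 68, t(-7))) = 1/((5 + √2*√452) + ((4/11)*(-7))*(67 + 68)) = 1/((5 + √2*(2*√113)) - 28/11*135) = 1/((5 + 2*√226) - 3780/11) = 1/(-3725/11 + 2*√226)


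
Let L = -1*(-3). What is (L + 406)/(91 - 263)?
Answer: -409/172 ≈ -2.3779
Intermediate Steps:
L = 3
(L + 406)/(91 - 263) = (3 + 406)/(91 - 263) = 409/(-172) = 409*(-1/172) = -409/172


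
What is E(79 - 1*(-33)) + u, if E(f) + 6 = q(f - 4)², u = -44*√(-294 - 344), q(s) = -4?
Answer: 10 - 44*I*√638 ≈ 10.0 - 1111.4*I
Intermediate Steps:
u = -44*I*√638 ≈ -1111.4*I
E(f) = 10 (E(f) = -6 + (-4)² = -6 + 16 = 10)
E(79 - 1*(-33)) + u = 10 - 44*I*√638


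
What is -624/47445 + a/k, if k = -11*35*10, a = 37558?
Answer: -59478057/6088775 ≈ -9.7685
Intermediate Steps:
k = -3850 (k = -385*10 = -3850)
-624/47445 + a/k = -624/47445 + 37558/(-3850) = -624*1/47445 + 37558*(-1/3850) = -208/15815 - 18779/1925 = -59478057/6088775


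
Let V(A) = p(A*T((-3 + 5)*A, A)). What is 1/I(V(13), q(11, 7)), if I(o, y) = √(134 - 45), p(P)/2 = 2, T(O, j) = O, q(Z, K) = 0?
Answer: √89/89 ≈ 0.10600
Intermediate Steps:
p(P) = 4 (p(P) = 2*2 = 4)
V(A) = 4
I(o, y) = √89
1/I(V(13), q(11, 7)) = 1/(√89) = √89/89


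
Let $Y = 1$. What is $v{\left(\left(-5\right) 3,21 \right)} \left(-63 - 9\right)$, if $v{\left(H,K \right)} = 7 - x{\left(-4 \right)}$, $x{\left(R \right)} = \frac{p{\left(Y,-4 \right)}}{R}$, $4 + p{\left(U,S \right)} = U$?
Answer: $-450$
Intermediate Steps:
$p{\left(U,S \right)} = -4 + U$
$x{\left(R \right)} = - \frac{3}{R}$ ($x{\left(R \right)} = \frac{-4 + 1}{R} = - \frac{3}{R}$)
$v{\left(H,K \right)} = \frac{25}{4}$ ($v{\left(H,K \right)} = 7 - - \frac{3}{-4} = 7 - \left(-3\right) \left(- \frac{1}{4}\right) = 7 - \frac{3}{4} = \frac{25}{4}$)
$v{\left(\left(-5\right) 3,21 \right)} \left(-63 - 9\right) = \frac{25 \left(-63 - 9\right)}{4} = \frac{25}{4} \left(-72\right) = -450$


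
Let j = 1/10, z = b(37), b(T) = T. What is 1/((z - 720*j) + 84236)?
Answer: 1/84201 ≈ 1.1876e-5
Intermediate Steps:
z = 37
j = ⅒ ≈ 0.10000
1/((z - 720*j) + 84236) = 1/((37 - 720*⅒) + 84236) = 1/((37 - 72) + 84236) = 1/(-35 + 84236) = 1/84201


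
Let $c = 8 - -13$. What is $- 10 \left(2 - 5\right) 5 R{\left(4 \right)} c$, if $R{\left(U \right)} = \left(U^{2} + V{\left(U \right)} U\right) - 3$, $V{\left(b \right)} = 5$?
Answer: $103950$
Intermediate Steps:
$c = 21$ ($c = 8 + 13 = 21$)
$R{\left(U \right)} = -3 + U^{2} + 5 U$ ($R{\left(U \right)} = \left(U^{2} + 5 U\right) - 3 = -3 + U^{2} + 5 U$)
$- 10 \left(2 - 5\right) 5 R{\left(4 \right)} c = - 10 \left(2 - 5\right) 5 \left(-3 + 4^{2} + 5 \cdot 4\right) 21 = - 10 \left(-3\right) 5 \left(-3 + 16 + 20\right) 21 = - 10 \left(\left(-15\right) 33\right) 21 = \left(-10\right) \left(-495\right) 21 = 4950 \cdot 21 = 103950$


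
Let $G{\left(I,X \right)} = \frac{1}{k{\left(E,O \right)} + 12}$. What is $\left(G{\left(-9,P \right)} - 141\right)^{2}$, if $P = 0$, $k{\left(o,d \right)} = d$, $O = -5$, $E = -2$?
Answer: $\frac{972196}{49} \approx 19841.0$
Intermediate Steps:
$G{\left(I,X \right)} = \frac{1}{7}$ ($G{\left(I,X \right)} = \frac{1}{-5 + 12} = \frac{1}{7}$)
$\left(G{\left(-9,P \right)} - 141\right)^{2} = \left(\frac{1}{7} - 141\right)^{2} = \left(- \frac{986}{7}\right)^{2} = \frac{972196}{49}$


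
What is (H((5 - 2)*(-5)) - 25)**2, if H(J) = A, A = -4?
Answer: 841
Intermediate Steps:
H(J) = -4
(H((5 - 2)*(-5)) - 25)**2 = (-4 - 25)**2 = (-29)**2 = 841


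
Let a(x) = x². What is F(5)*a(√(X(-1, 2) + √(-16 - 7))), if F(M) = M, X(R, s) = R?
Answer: -5 + 5*I*√23 ≈ -5.0 + 23.979*I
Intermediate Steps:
F(5)*a(√(X(-1, 2) + √(-16 - 7))) = 5*(√(-1 + √(-16 - 7)))² = 5*(√(-1 + √(-23)))² = 5*(√(-1 + I*√23))² = 5*(-1 + I*√23) = -5 + 5*I*√23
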